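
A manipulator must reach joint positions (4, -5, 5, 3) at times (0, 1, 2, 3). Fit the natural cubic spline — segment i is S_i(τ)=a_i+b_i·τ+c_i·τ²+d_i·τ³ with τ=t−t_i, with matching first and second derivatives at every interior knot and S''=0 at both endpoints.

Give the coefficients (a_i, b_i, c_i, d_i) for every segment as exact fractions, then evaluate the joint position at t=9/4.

  seg 0: a=4 b=-223/15 c=0 d=88/15
  seg 1: a=-5 b=41/15 c=88/5 d=-31/3
  seg 2: a=5 b=104/15 c=-67/5 d=67/15
S(9/4) = 1909/320

Δ: Δ0=-9, Δ1=10, Δ2=-2
row 1: diag=4, rhs=114; c'=1/4, d'=57/2
row 2: denom=4−1·1/4=15/4; d'=(-72−1·57/2)/(15/4)=-134/5
back: M2=-134/5
back: M1=57/2−1/4·-134/5=176/5
M: M0=0, M1=176/5, M2=-134/5, M3=0
seg 0: a=4, c=M0/2=0, d=(M1−M0)/(6·1)=88/15, b=Δ0−h0·(2M0+M1)/6=-223/15
seg 1: a=-5, c=M1/2=88/5, d=(M2−M1)/(6·1)=-31/3, b=Δ1−h1·(2M1+M2)/6=41/15
seg 2: a=5, c=M2/2=-67/5, d=(M3−M2)/(6·1)=67/15, b=Δ2−h2·(2M2+M3)/6=104/15
t_q=9/4 → seg 2, τ=1/4; S=5+104/15·τ+-67/5·τ²+67/15·τ³=1909/320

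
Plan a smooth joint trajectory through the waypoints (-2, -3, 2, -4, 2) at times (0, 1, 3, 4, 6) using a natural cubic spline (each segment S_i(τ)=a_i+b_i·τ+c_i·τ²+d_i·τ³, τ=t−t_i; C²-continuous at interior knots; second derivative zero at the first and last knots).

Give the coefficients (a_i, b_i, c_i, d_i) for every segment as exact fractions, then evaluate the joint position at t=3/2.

  seg 0: a=-2 b=-857/372 c=0 d=485/372
  seg 1: a=-3 b=299/186 c=485/124 d=-1289/744
  seg 2: a=2 b=-329/93 c=-201/31 d=374/93
  seg 3: a=-4 b=-413/93 c=173/31 d=-173/186
S(3/2) = -2847/1984

Δ: Δ0=-1, Δ1=5/2, Δ2=-6, Δ3=3
row 1: diag=6, rhs=21; c'=1/3, d'=7/2
row 2: denom=6−2·1/3=16/3; d'=(-51−2·7/2)/(16/3)=-87/8
row 3: denom=6−1·3/16=93/16; d'=(54−1·-87/8)/(93/16)=346/31
back: M3=346/31
back: M2=-87/8−3/16·346/31=-402/31
back: M1=7/2−1/3·-402/31=485/62
M: M0=0, M1=485/62, M2=-402/31, M3=346/31, M4=0
seg 0: a=-2, c=M0/2=0, d=(M1−M0)/(6·1)=485/372, b=Δ0−h0·(2M0+M1)/6=-857/372
seg 1: a=-3, c=M1/2=485/124, d=(M2−M1)/(6·2)=-1289/744, b=Δ1−h1·(2M1+M2)/6=299/186
seg 2: a=2, c=M2/2=-201/31, d=(M3−M2)/(6·1)=374/93, b=Δ2−h2·(2M2+M3)/6=-329/93
seg 3: a=-4, c=M3/2=173/31, d=(M4−M3)/(6·2)=-173/186, b=Δ3−h3·(2M3+M4)/6=-413/93
t_q=3/2 → seg 1, τ=1/2; S=-3+299/186·τ+485/124·τ²+-1289/744·τ³=-2847/1984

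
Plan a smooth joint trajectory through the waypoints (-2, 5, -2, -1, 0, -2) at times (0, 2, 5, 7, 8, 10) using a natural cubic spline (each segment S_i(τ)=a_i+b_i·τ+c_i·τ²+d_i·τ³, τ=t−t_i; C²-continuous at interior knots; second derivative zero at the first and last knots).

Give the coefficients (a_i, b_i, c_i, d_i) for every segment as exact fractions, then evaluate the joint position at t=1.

  seg 0: a=-2 b=925/186 c=0 d=-137/372
  seg 1: a=5 b=103/186 c=-137/62 d=116/279
  seg 2: a=-2 b=-275/186 c=95/62 d=-101/372
  seg 3: a=-1 b=259/186 c=-3/31 d=-55/186
  seg 4: a=0 b=29/93 c=-61/62 d=61/372
S(1) = 323/124

Δ: Δ0=7/2, Δ1=-7/3, Δ2=1/2, Δ3=1, Δ4=-1
row 1: diag=10, rhs=-35; c'=3/10, d'=-7/2
row 2: denom=10−3·3/10=91/10; d'=(17−3·-7/2)/(91/10)=275/91
row 3: denom=6−2·20/91=506/91; d'=(3−2·275/91)/(506/91)=-277/506
row 4: denom=6−1·91/506=2945/506; d'=(-12−1·-277/506)/(2945/506)=-61/31
back: M4=-61/31
back: M3=-277/506−91/506·-61/31=-6/31
back: M2=275/91−20/91·-6/31=95/31
back: M1=-7/2−3/10·95/31=-137/31
M: M0=0, M1=-137/31, M2=95/31, M3=-6/31, M4=-61/31, M5=0
seg 0: a=-2, c=M0/2=0, d=(M1−M0)/(6·2)=-137/372, b=Δ0−h0·(2M0+M1)/6=925/186
seg 1: a=5, c=M1/2=-137/62, d=(M2−M1)/(6·3)=116/279, b=Δ1−h1·(2M1+M2)/6=103/186
seg 2: a=-2, c=M2/2=95/62, d=(M3−M2)/(6·2)=-101/372, b=Δ2−h2·(2M2+M3)/6=-275/186
seg 3: a=-1, c=M3/2=-3/31, d=(M4−M3)/(6·1)=-55/186, b=Δ3−h3·(2M3+M4)/6=259/186
seg 4: a=0, c=M4/2=-61/62, d=(M5−M4)/(6·2)=61/372, b=Δ4−h4·(2M4+M5)/6=29/93
t_q=1 → seg 0, τ=1; S=-2+925/186·τ+0·τ²+-137/372·τ³=323/124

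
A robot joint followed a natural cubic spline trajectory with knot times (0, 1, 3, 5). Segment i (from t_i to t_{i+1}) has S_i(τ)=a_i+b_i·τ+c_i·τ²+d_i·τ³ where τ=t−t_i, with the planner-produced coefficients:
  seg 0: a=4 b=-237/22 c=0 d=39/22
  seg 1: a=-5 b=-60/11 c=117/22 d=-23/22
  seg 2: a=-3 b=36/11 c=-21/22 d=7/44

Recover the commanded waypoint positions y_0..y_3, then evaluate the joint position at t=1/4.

y_0 = S_0(0) = a_0 = 4
y_1 = S_1(0) = a_1 = -5
y_2 = S_2(0) = a_2 = -3
y_3 = S_2(2) = 1
t_q=1/4 is in segment 0 (τ=1/4); S_0(τ)=1879/1408

y_0=4 y_1=-5 y_2=-3 y_3=1
S(1/4) = 1879/1408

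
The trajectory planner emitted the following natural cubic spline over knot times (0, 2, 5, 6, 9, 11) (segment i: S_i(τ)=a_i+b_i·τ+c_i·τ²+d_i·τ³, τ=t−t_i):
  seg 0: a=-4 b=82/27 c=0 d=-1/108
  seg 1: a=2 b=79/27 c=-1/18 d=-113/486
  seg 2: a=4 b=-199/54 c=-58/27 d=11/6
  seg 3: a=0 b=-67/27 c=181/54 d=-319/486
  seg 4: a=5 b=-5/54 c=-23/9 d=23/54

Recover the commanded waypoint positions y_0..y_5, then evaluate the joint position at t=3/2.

y_0 = S_0(0) = a_0 = -4
y_1 = S_1(0) = a_1 = 2
y_2 = S_2(0) = a_2 = 4
y_3 = S_3(0) = a_3 = 0
y_4 = S_4(0) = a_4 = 5
y_5 = S_4(2) = -2
t_q=3/2 is in segment 0 (τ=3/2); S_0(τ)=151/288

y_0=-4 y_1=2 y_2=4 y_3=0 y_4=5 y_5=-2
S(3/2) = 151/288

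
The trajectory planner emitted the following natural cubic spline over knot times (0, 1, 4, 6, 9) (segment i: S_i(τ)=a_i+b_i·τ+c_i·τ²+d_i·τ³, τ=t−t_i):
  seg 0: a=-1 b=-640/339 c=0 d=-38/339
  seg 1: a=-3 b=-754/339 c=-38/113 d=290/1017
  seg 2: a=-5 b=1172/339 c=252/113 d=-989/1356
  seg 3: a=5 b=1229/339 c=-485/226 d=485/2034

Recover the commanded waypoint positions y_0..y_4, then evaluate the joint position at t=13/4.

y_0 = S_0(0) = a_0 = -1
y_1 = S_1(0) = a_1 = -3
y_2 = S_2(0) = a_2 = -5
y_3 = S_3(0) = a_3 = 5
y_4 = S_3(3) = 3
t_q=13/4 is in segment 1 (τ=9/4); S_1(τ)=-23355/3616

y_0=-1 y_1=-3 y_2=-5 y_3=5 y_4=3
S(13/4) = -23355/3616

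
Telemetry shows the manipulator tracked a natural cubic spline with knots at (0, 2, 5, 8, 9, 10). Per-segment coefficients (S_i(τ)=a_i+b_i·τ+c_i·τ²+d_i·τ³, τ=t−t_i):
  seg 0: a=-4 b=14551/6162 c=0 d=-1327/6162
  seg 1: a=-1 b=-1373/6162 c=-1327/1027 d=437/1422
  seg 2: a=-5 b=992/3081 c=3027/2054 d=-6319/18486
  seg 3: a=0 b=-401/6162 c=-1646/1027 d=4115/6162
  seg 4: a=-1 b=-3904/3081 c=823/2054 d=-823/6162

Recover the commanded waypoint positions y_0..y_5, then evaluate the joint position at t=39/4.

y_0=-4 y_1=-1 y_2=-5 y_3=0 y_4=-1 y_5=-2
S(39/4) = -234163/131456

y_0 = S_0(0) = a_0 = -4
y_1 = S_1(0) = a_1 = -1
y_2 = S_2(0) = a_2 = -5
y_3 = S_3(0) = a_3 = 0
y_4 = S_4(0) = a_4 = -1
y_5 = S_4(1) = -2
t_q=39/4 is in segment 4 (τ=3/4); S_4(τ)=-234163/131456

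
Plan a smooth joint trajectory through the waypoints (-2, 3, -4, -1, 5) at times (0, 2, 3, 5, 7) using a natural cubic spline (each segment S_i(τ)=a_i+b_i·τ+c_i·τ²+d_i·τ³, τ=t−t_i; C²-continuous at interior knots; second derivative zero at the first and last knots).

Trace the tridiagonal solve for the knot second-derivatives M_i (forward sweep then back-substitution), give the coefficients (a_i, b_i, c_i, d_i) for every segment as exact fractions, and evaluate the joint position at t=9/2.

Δ: Δ0=5/2, Δ1=-7, Δ2=3/2, Δ3=3
row 1: diag=6, rhs=-57; c'=1/6, d'=-19/2
row 2: denom=6−1·1/6=35/6; d'=(51−1·-19/2)/(35/6)=363/35
row 3: denom=8−2·12/35=256/35; d'=(9−2·363/35)/(256/35)=-411/256
back: M3=-411/256
back: M2=363/35−12/35·-411/256=699/64
back: M1=-19/2−1/6·699/64=-1449/128
M: M0=0, M1=-1449/128, M2=699/64, M3=-411/256, M4=0
seg 0: a=-2, c=M0/2=0, d=(M1−M0)/(6·2)=-483/512, b=Δ0−h0·(2M0+M1)/6=803/128
seg 1: a=3, c=M1/2=-1449/256, d=(M2−M1)/(6·1)=949/256, b=Δ1−h1·(2M1+M2)/6=-323/64
seg 2: a=-4, c=M2/2=699/128, d=(M3−M2)/(6·2)=-1069/1024, b=Δ2−h2·(2M2+M3)/6=-1343/256
seg 3: a=-1, c=M3/2=-411/512, d=(M4−M3)/(6·2)=137/1024, b=Δ3−h3·(2M3+M4)/6=521/128
t_q=9/2 → seg 2, τ=3/2; S=-4+-1343/256·τ+699/128·τ²+-1069/1024·τ³=-25439/8192

  seg 0: a=-2 b=803/128 c=0 d=-483/512
  seg 1: a=3 b=-323/64 c=-1449/256 d=949/256
  seg 2: a=-4 b=-1343/256 c=699/128 d=-1069/1024
  seg 3: a=-1 b=521/128 c=-411/512 d=137/1024
S(9/2) = -25439/8192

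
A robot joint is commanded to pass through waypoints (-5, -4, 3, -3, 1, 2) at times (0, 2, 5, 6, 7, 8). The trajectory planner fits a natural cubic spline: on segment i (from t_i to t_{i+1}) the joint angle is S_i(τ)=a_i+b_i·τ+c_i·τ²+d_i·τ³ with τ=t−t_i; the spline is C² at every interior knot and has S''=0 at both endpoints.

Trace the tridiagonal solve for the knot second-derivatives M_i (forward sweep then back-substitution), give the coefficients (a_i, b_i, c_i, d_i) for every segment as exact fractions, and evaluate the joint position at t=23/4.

  seg 0: a=-5 b=-221/246 c=0 d=43/123
  seg 1: a=-4 b=811/246 c=86/41 d=-595/738
  seg 2: a=3 b=-724/123 c=-423/82 d=1241/246
  seg 3: a=-3 b=-263/246 c=409/41 d=-1207/246
  seg 4: a=1 b=512/123 c=-389/82 d=389/246
S(23/4) = -11483/5248

Δ: Δ0=1/2, Δ1=7/3, Δ2=-6, Δ3=4, Δ4=1
row 1: diag=10, rhs=11; c'=3/10, d'=11/10
row 2: denom=8−3·3/10=71/10; d'=(-50−3·11/10)/(71/10)=-533/71
row 3: denom=4−1·10/71=274/71; d'=(60−1·-533/71)/(274/71)=4793/274
row 4: denom=4−1·71/274=1025/274; d'=(-18−1·4793/274)/(1025/274)=-389/41
back: M4=-389/41
back: M3=4793/274−71/274·-389/41=818/41
back: M2=-533/71−10/71·818/41=-423/41
back: M1=11/10−3/10·-423/41=172/41
M: M0=0, M1=172/41, M2=-423/41, M3=818/41, M4=-389/41, M5=0
seg 0: a=-5, c=M0/2=0, d=(M1−M0)/(6·2)=43/123, b=Δ0−h0·(2M0+M1)/6=-221/246
seg 1: a=-4, c=M1/2=86/41, d=(M2−M1)/(6·3)=-595/738, b=Δ1−h1·(2M1+M2)/6=811/246
seg 2: a=3, c=M2/2=-423/82, d=(M3−M2)/(6·1)=1241/246, b=Δ2−h2·(2M2+M3)/6=-724/123
seg 3: a=-3, c=M3/2=409/41, d=(M4−M3)/(6·1)=-1207/246, b=Δ3−h3·(2M3+M4)/6=-263/246
seg 4: a=1, c=M4/2=-389/82, d=(M5−M4)/(6·1)=389/246, b=Δ4−h4·(2M4+M5)/6=512/123
t_q=23/4 → seg 2, τ=3/4; S=3+-724/123·τ+-423/82·τ²+1241/246·τ³=-11483/5248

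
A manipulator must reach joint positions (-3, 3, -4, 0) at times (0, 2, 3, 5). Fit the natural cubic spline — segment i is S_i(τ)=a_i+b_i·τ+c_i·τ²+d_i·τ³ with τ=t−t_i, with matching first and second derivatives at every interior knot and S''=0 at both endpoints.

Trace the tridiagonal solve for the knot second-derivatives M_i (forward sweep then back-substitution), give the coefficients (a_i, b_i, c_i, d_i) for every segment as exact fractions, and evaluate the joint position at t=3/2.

  seg 0: a=-3 b=243/35 c=0 d=-69/70
  seg 1: a=3 b=-171/35 c=-207/35 d=19/5
  seg 2: a=-4 b=-186/35 c=192/35 d=-32/35
S(3/2) = 327/80

Δ: Δ0=3, Δ1=-7, Δ2=2
row 1: diag=6, rhs=-60; c'=1/6, d'=-10
row 2: denom=6−1·1/6=35/6; d'=(54−1·-10)/(35/6)=384/35
back: M2=384/35
back: M1=-10−1/6·384/35=-414/35
M: M0=0, M1=-414/35, M2=384/35, M3=0
seg 0: a=-3, c=M0/2=0, d=(M1−M0)/(6·2)=-69/70, b=Δ0−h0·(2M0+M1)/6=243/35
seg 1: a=3, c=M1/2=-207/35, d=(M2−M1)/(6·1)=19/5, b=Δ1−h1·(2M1+M2)/6=-171/35
seg 2: a=-4, c=M2/2=192/35, d=(M3−M2)/(6·2)=-32/35, b=Δ2−h2·(2M2+M3)/6=-186/35
t_q=3/2 → seg 0, τ=3/2; S=-3+243/35·τ+0·τ²+-69/70·τ³=327/80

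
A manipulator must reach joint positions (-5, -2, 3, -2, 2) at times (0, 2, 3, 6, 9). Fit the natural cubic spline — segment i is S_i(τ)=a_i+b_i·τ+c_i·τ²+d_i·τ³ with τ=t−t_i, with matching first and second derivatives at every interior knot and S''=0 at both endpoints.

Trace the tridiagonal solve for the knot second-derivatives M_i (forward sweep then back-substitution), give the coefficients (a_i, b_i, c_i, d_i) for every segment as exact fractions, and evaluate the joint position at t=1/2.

Δ: Δ0=3/2, Δ1=5, Δ2=-5/3, Δ3=4/3
row 1: diag=6, rhs=21; c'=1/6, d'=7/2
row 2: denom=8−1·1/6=47/6; d'=(-40−1·7/2)/(47/6)=-261/47
row 3: denom=12−3·18/47=510/47; d'=(18−3·-261/47)/(510/47)=543/170
back: M3=543/170
back: M2=-261/47−18/47·543/170=-576/85
back: M1=7/2−1/6·-576/85=787/170
M: M0=0, M1=787/170, M2=-576/85, M3=543/170, M4=0
seg 0: a=-5, c=M0/2=0, d=(M1−M0)/(6·2)=787/2040, b=Δ0−h0·(2M0+M1)/6=-11/255
seg 1: a=-2, c=M1/2=787/340, d=(M2−M1)/(6·1)=-1939/1020, b=Δ1−h1·(2M1+M2)/6=2339/510
seg 2: a=3, c=M2/2=-288/85, d=(M3−M2)/(6·3)=113/204, b=Δ2−h2·(2M2+M3)/6=3583/1020
seg 3: a=-2, c=M3/2=543/340, d=(M4−M3)/(6·3)=-181/1020, b=Δ3−h3·(2M3+M4)/6=-949/510
t_q=1/2 → seg 0, τ=1/2; S=-5+-11/255·τ+0·τ²+787/2040·τ³=-5411/1088

  seg 0: a=-5 b=-11/255 c=0 d=787/2040
  seg 1: a=-2 b=2339/510 c=787/340 d=-1939/1020
  seg 2: a=3 b=3583/1020 c=-288/85 d=113/204
  seg 3: a=-2 b=-949/510 c=543/340 d=-181/1020
S(1/2) = -5411/1088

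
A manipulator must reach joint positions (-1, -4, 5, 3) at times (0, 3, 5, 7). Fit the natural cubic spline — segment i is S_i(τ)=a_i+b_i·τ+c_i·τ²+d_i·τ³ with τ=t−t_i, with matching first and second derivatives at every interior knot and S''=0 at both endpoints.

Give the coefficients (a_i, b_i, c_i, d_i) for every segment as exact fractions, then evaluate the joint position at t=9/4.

  seg 0: a=-1 b=-241/76 c=0 d=55/228
  seg 1: a=-4 b=127/38 c=165/76 d=-121/152
  seg 2: a=5 b=47/19 c=-99/38 d=33/76
S(9/4) = -26203/4864

Δ: Δ0=-1, Δ1=9/2, Δ2=-1
row 1: diag=10, rhs=33; c'=1/5, d'=33/10
row 2: denom=8−2·1/5=38/5; d'=(-33−2·33/10)/(38/5)=-99/19
back: M2=-99/19
back: M1=33/10−1/5·-99/19=165/38
M: M0=0, M1=165/38, M2=-99/19, M3=0
seg 0: a=-1, c=M0/2=0, d=(M1−M0)/(6·3)=55/228, b=Δ0−h0·(2M0+M1)/6=-241/76
seg 1: a=-4, c=M1/2=165/76, d=(M2−M1)/(6·2)=-121/152, b=Δ1−h1·(2M1+M2)/6=127/38
seg 2: a=5, c=M2/2=-99/38, d=(M3−M2)/(6·2)=33/76, b=Δ2−h2·(2M2+M3)/6=47/19
t_q=9/4 → seg 0, τ=9/4; S=-1+-241/76·τ+0·τ²+55/228·τ³=-26203/4864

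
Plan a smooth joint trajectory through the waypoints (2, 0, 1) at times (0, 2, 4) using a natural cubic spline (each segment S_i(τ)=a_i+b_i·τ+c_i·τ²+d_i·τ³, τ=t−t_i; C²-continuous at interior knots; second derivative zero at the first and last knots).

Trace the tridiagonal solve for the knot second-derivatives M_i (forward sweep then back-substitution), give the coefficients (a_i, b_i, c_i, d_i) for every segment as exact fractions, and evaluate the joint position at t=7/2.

  seg 0: a=2 b=-11/8 c=0 d=3/32
  seg 1: a=0 b=-1/4 c=9/16 d=-3/32
S(7/2) = 147/256

Δ: Δ0=-1, Δ1=1/2
row 1: diag=8, rhs=9; c'=1/4, d'=9/8
back: M1=9/8
M: M0=0, M1=9/8, M2=0
seg 0: a=2, c=M0/2=0, d=(M1−M0)/(6·2)=3/32, b=Δ0−h0·(2M0+M1)/6=-11/8
seg 1: a=0, c=M1/2=9/16, d=(M2−M1)/(6·2)=-3/32, b=Δ1−h1·(2M1+M2)/6=-1/4
t_q=7/2 → seg 1, τ=3/2; S=0+-1/4·τ+9/16·τ²+-3/32·τ³=147/256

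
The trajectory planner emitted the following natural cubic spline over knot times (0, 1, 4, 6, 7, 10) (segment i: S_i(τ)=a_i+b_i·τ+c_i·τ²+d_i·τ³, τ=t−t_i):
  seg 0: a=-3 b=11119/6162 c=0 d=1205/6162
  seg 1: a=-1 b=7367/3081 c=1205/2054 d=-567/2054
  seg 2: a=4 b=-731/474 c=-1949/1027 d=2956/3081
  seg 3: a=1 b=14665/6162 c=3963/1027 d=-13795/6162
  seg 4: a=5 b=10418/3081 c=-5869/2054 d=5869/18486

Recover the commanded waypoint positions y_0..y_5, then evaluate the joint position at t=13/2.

y_0=-3 y_1=-1 y_2=4 y_3=1 y_4=5 y_5=-2
S(13/2) = 47239/16432

y_0 = S_0(0) = a_0 = -3
y_1 = S_1(0) = a_1 = -1
y_2 = S_2(0) = a_2 = 4
y_3 = S_3(0) = a_3 = 1
y_4 = S_4(0) = a_4 = 5
y_5 = S_4(3) = -2
t_q=13/2 is in segment 3 (τ=1/2); S_3(τ)=47239/16432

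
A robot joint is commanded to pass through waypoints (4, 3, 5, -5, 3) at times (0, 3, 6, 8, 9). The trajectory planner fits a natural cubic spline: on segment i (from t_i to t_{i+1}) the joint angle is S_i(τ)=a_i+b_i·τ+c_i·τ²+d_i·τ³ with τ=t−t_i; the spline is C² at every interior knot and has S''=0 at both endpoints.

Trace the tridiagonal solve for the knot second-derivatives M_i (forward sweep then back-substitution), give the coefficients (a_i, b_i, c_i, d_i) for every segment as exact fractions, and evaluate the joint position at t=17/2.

Δ: Δ0=-1/3, Δ1=2/3, Δ2=-5, Δ3=8
row 1: diag=12, rhs=6; c'=1/4, d'=1/2
row 2: denom=10−3·1/4=37/4; d'=(-34−3·1/2)/(37/4)=-142/37
row 3: denom=6−2·8/37=206/37; d'=(78−2·-142/37)/(206/37)=1585/103
back: M3=1585/103
back: M2=-142/37−8/37·1585/103=-738/103
back: M1=1/2−1/4·-738/103=236/103
M: M0=0, M1=236/103, M2=-738/103, M3=1585/103, M4=0
seg 0: a=4, c=M0/2=0, d=(M1−M0)/(6·3)=118/927, b=Δ0−h0·(2M0+M1)/6=-457/309
seg 1: a=3, c=M1/2=118/103, d=(M2−M1)/(6·3)=-487/927, b=Δ1−h1·(2M1+M2)/6=605/309
seg 2: a=5, c=M2/2=-369/103, d=(M3−M2)/(6·2)=2323/1236, b=Δ2−h2·(2M2+M3)/6=-1654/309
seg 3: a=-5, c=M3/2=1585/206, d=(M4−M3)/(6·1)=-1585/618, b=Δ3−h3·(2M3+M4)/6=887/309
t_q=17/2 → seg 3, τ=1/2; S=-5+887/309·τ+1585/206·τ²+-1585/618·τ³=-3233/1648

  seg 0: a=4 b=-457/309 c=0 d=118/927
  seg 1: a=3 b=605/309 c=118/103 d=-487/927
  seg 2: a=5 b=-1654/309 c=-369/103 d=2323/1236
  seg 3: a=-5 b=887/309 c=1585/206 d=-1585/618
S(17/2) = -3233/1648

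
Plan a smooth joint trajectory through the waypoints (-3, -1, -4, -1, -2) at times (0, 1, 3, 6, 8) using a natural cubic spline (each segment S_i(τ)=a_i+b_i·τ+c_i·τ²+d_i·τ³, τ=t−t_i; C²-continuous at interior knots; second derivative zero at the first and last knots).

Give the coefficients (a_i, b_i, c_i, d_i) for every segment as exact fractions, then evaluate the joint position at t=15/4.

Δ: Δ0=2, Δ1=-3/2, Δ2=1, Δ3=-1/2
row 1: diag=6, rhs=-21; c'=1/3, d'=-7/2
row 2: denom=10−2·1/3=28/3; d'=(15−2·-7/2)/(28/3)=33/14
row 3: denom=10−3·9/28=253/28; d'=(-9−3·33/14)/(253/28)=-450/253
back: M3=-450/253
back: M2=33/14−9/28·-450/253=741/253
back: M1=-7/2−1/3·741/253=-2265/506
M: M0=0, M1=-2265/506, M2=741/253, M3=-450/253, M4=0
seg 0: a=-3, c=M0/2=0, d=(M1−M0)/(6·1)=-755/1012, b=Δ0−h0·(2M0+M1)/6=2779/1012
seg 1: a=-1, c=M1/2=-2265/1012, d=(M2−M1)/(6·2)=1249/2024, b=Δ1−h1·(2M1+M2)/6=257/506
seg 2: a=-4, c=M2/2=741/506, d=(M3−M2)/(6·3)=-397/1518, b=Δ2−h2·(2M2+M3)/6=-263/253
seg 3: a=-1, c=M3/2=-225/253, d=(M4−M3)/(6·2)=75/506, b=Δ3−h3·(2M3+M4)/6=347/506
t_q=15/4 → seg 2, τ=3/4; S=-4+-263/253·τ+741/506·τ²+-397/1518·τ³=-11971/2944

  seg 0: a=-3 b=2779/1012 c=0 d=-755/1012
  seg 1: a=-1 b=257/506 c=-2265/1012 d=1249/2024
  seg 2: a=-4 b=-263/253 c=741/506 d=-397/1518
  seg 3: a=-1 b=347/506 c=-225/253 d=75/506
S(15/4) = -11971/2944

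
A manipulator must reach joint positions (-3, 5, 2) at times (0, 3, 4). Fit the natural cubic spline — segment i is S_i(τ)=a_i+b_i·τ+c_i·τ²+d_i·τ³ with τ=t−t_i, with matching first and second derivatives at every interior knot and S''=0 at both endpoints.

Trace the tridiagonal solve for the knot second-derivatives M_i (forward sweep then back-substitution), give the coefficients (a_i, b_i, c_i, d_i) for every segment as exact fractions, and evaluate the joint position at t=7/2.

Δ: Δ0=8/3, Δ1=-3
row 1: diag=8, rhs=-34; c'=1/8, d'=-17/4
back: M1=-17/4
M: M0=0, M1=-17/4, M2=0
seg 0: a=-3, c=M0/2=0, d=(M1−M0)/(6·3)=-17/72, b=Δ0−h0·(2M0+M1)/6=115/24
seg 1: a=5, c=M1/2=-17/8, d=(M2−M1)/(6·1)=17/24, b=Δ1−h1·(2M1+M2)/6=-19/12
t_q=7/2 → seg 1, τ=1/2; S=5+-19/12·τ+-17/8·τ²+17/24·τ³=241/64

  seg 0: a=-3 b=115/24 c=0 d=-17/72
  seg 1: a=5 b=-19/12 c=-17/8 d=17/24
S(7/2) = 241/64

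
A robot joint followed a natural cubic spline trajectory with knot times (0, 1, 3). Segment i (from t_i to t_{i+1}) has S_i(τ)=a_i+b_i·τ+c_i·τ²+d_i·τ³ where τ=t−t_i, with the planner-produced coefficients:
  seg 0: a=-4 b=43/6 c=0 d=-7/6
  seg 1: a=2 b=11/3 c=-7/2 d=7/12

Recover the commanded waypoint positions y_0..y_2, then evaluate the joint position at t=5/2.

y_0=-4 y_1=2 y_2=0
S(5/2) = 51/32

y_0 = S_0(0) = a_0 = -4
y_1 = S_1(0) = a_1 = 2
y_2 = S_1(2) = 0
t_q=5/2 is in segment 1 (τ=3/2); S_1(τ)=51/32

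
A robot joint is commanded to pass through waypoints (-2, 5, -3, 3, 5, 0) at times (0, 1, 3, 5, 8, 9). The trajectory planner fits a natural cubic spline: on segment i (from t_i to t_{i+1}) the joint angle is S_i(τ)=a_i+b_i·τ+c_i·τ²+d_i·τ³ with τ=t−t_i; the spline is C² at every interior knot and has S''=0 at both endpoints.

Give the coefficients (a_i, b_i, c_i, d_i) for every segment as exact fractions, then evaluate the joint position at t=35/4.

Δ: Δ0=7, Δ1=-4, Δ2=3, Δ3=2/3, Δ4=-5
row 1: diag=6, rhs=-66; c'=1/3, d'=-11
row 2: denom=8−2·1/3=22/3; d'=(42−2·-11)/(22/3)=96/11
row 3: denom=10−2·3/11=104/11; d'=(-14−2·96/11)/(104/11)=-173/52
row 4: denom=8−3·33/104=733/104; d'=(-34−3·-173/52)/(733/104)=-2498/733
back: M4=-2498/733
back: M3=-173/52−33/104·-2498/733=-1646/733
back: M2=96/11−3/11·-1646/733=6846/733
back: M1=-11−1/3·6846/733=-10345/733
M: M0=0, M1=-10345/733, M2=6846/733, M3=-1646/733, M4=-2498/733, M5=0
seg 0: a=-2, c=M0/2=0, d=(M1−M0)/(6·1)=-10345/4398, b=Δ0−h0·(2M0+M1)/6=41131/4398
seg 1: a=5, c=M1/2=-10345/1466, d=(M2−M1)/(6·2)=17191/8796, b=Δ1−h1·(2M1+M2)/6=5048/2199
seg 2: a=-3, c=M2/2=3423/733, d=(M3−M2)/(6·2)=-2123/2199, b=Δ2−h2·(2M2+M3)/6=-5449/2199
seg 3: a=3, c=M3/2=-823/733, d=(M4−M3)/(6·3)=-142/2199, b=Δ3−h3·(2M3+M4)/6=10151/2199
seg 4: a=5, c=M4/2=-1249/733, d=(M5−M4)/(6·1)=1249/2199, b=Δ4−h4·(2M4+M5)/6=-8497/2199
t_q=35/4 → seg 4, τ=3/4; S=5+-8497/2199·τ+-1249/733·τ²+1249/2199·τ³=64885/46912

  seg 0: a=-2 b=41131/4398 c=0 d=-10345/4398
  seg 1: a=5 b=5048/2199 c=-10345/1466 d=17191/8796
  seg 2: a=-3 b=-5449/2199 c=3423/733 d=-2123/2199
  seg 3: a=3 b=10151/2199 c=-823/733 d=-142/2199
  seg 4: a=5 b=-8497/2199 c=-1249/733 d=1249/2199
S(35/4) = 64885/46912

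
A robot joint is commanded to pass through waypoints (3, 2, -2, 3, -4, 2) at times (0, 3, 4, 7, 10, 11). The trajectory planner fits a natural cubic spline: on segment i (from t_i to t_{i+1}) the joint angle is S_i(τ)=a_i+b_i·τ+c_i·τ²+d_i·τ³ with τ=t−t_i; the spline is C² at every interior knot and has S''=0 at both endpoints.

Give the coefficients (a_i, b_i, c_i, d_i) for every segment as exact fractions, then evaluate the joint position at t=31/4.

  seg 0: a=3 b=2407/1635 c=0 d=-328/1635
  seg 1: a=2 b=-6449/1635 c=-984/545 d=2861/1635
  seg 2: a=-2 b=-754/327 c=1877/545 d=-3466/4905
  seg 3: a=3 b=-1178/1635 c=-1589/545 d=432/545
  seg 4: a=-4 b=5212/1635 c=2299/545 d=-2299/1635
S(31/4) = 10063/8720

Δ: Δ0=-1/3, Δ1=-4, Δ2=5/3, Δ3=-7/3, Δ4=6
row 1: diag=8, rhs=-22; c'=1/8, d'=-11/4
row 2: denom=8−1·1/8=63/8; d'=(34−1·-11/4)/(63/8)=14/3
row 3: denom=12−3·8/21=76/7; d'=(-24−3·14/3)/(76/7)=-7/2
row 4: denom=8−3·21/76=545/76; d'=(50−3·-7/2)/(545/76)=4598/545
back: M4=4598/545
back: M3=-7/2−21/76·4598/545=-3178/545
back: M2=14/3−8/21·-3178/545=3754/545
back: M1=-11/4−1/8·3754/545=-1968/545
M: M0=0, M1=-1968/545, M2=3754/545, M3=-3178/545, M4=4598/545, M5=0
seg 0: a=3, c=M0/2=0, d=(M1−M0)/(6·3)=-328/1635, b=Δ0−h0·(2M0+M1)/6=2407/1635
seg 1: a=2, c=M1/2=-984/545, d=(M2−M1)/(6·1)=2861/1635, b=Δ1−h1·(2M1+M2)/6=-6449/1635
seg 2: a=-2, c=M2/2=1877/545, d=(M3−M2)/(6·3)=-3466/4905, b=Δ2−h2·(2M2+M3)/6=-754/327
seg 3: a=3, c=M3/2=-1589/545, d=(M4−M3)/(6·3)=432/545, b=Δ3−h3·(2M3+M4)/6=-1178/1635
seg 4: a=-4, c=M4/2=2299/545, d=(M5−M4)/(6·1)=-2299/1635, b=Δ4−h4·(2M4+M5)/6=5212/1635
t_q=31/4 → seg 3, τ=3/4; S=3+-1178/1635·τ+-1589/545·τ²+432/545·τ³=10063/8720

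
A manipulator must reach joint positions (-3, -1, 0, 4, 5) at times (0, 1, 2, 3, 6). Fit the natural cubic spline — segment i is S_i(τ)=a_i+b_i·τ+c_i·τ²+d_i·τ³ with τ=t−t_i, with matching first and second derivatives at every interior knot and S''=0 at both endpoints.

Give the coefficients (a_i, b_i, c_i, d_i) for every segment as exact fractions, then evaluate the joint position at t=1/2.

Δ: Δ0=2, Δ1=1, Δ2=4, Δ3=1/3
row 1: diag=4, rhs=-6; c'=1/4, d'=-3/2
row 2: denom=4−1·1/4=15/4; d'=(18−1·-3/2)/(15/4)=26/5
row 3: denom=8−1·4/15=116/15; d'=(-22−1·26/5)/(116/15)=-102/29
back: M3=-102/29
back: M2=26/5−4/15·-102/29=178/29
back: M1=-3/2−1/4·178/29=-88/29
M: M0=0, M1=-88/29, M2=178/29, M3=-102/29, M4=0
seg 0: a=-3, c=M0/2=0, d=(M1−M0)/(6·1)=-44/87, b=Δ0−h0·(2M0+M1)/6=218/87
seg 1: a=-1, c=M1/2=-44/29, d=(M2−M1)/(6·1)=133/87, b=Δ1−h1·(2M1+M2)/6=86/87
seg 2: a=0, c=M2/2=89/29, d=(M3−M2)/(6·1)=-140/87, b=Δ2−h2·(2M2+M3)/6=221/87
seg 3: a=4, c=M3/2=-51/29, d=(M4−M3)/(6·3)=17/87, b=Δ3−h3·(2M3+M4)/6=335/87
t_q=1/2 → seg 0, τ=1/2; S=-3+218/87·τ+0·τ²+-44/87·τ³=-105/58

  seg 0: a=-3 b=218/87 c=0 d=-44/87
  seg 1: a=-1 b=86/87 c=-44/29 d=133/87
  seg 2: a=0 b=221/87 c=89/29 d=-140/87
  seg 3: a=4 b=335/87 c=-51/29 d=17/87
S(1/2) = -105/58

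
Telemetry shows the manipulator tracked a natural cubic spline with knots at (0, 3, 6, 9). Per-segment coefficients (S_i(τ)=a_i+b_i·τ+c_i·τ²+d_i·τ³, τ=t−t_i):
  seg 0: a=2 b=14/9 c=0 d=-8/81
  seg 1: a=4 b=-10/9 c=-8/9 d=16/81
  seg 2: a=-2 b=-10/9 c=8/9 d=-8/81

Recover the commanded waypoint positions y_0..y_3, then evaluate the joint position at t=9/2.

y_0=2 y_1=4 y_2=-2 y_3=0
S(9/2) = 1

y_0 = S_0(0) = a_0 = 2
y_1 = S_1(0) = a_1 = 4
y_2 = S_2(0) = a_2 = -2
y_3 = S_2(3) = 0
t_q=9/2 is in segment 1 (τ=3/2); S_1(τ)=1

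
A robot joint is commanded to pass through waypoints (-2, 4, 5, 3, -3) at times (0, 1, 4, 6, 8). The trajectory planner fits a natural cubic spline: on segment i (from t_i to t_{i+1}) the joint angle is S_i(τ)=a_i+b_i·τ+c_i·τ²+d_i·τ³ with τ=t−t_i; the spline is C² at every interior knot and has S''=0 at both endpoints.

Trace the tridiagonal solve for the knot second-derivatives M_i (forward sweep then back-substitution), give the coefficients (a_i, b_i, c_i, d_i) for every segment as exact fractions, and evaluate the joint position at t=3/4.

Δ: Δ0=6, Δ1=1/3, Δ2=-1, Δ3=-3
row 1: diag=8, rhs=-34; c'=3/8, d'=-17/4
row 2: denom=10−3·3/8=71/8; d'=(-8−3·-17/4)/(71/8)=38/71
row 3: denom=8−2·16/71=536/71; d'=(-12−2·38/71)/(536/71)=-116/67
back: M3=-116/67
back: M2=38/71−16/71·-116/67=62/67
back: M1=-17/4−3/8·62/67=-308/67
M: M0=0, M1=-308/67, M2=62/67, M3=-116/67, M4=0
seg 0: a=-2, c=M0/2=0, d=(M1−M0)/(6·1)=-154/201, b=Δ0−h0·(2M0+M1)/6=1360/201
seg 1: a=4, c=M1/2=-154/67, d=(M2−M1)/(6·3)=185/603, b=Δ1−h1·(2M1+M2)/6=898/201
seg 2: a=5, c=M2/2=31/67, d=(M3−M2)/(6·2)=-89/402, b=Δ2−h2·(2M2+M3)/6=-209/201
seg 3: a=3, c=M3/2=-58/67, d=(M4−M3)/(6·2)=29/201, b=Δ3−h3·(2M3+M4)/6=-371/201
t_q=3/4 → seg 0, τ=3/4; S=-2+1360/201·τ+0·τ²+-154/201·τ³=5899/2144

  seg 0: a=-2 b=1360/201 c=0 d=-154/201
  seg 1: a=4 b=898/201 c=-154/67 d=185/603
  seg 2: a=5 b=-209/201 c=31/67 d=-89/402
  seg 3: a=3 b=-371/201 c=-58/67 d=29/201
S(3/4) = 5899/2144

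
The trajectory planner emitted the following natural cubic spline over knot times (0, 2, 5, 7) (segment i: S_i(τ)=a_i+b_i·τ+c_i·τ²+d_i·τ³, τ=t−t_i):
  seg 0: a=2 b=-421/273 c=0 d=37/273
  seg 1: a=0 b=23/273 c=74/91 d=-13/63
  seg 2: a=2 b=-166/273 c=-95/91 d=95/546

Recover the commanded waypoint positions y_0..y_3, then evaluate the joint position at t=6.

y_0=2 y_1=0 y_2=2 y_3=-2
S(6) = 95/182

y_0 = S_0(0) = a_0 = 2
y_1 = S_1(0) = a_1 = 0
y_2 = S_2(0) = a_2 = 2
y_3 = S_2(2) = -2
t_q=6 is in segment 2 (τ=1); S_2(τ)=95/182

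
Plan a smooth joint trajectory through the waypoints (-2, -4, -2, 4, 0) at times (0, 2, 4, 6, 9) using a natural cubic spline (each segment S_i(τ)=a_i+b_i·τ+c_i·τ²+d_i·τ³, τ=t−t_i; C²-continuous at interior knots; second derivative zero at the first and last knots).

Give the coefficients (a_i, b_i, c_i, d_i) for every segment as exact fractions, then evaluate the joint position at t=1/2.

  seg 0: a=-2 b=-4/3 c=0 d=1/12
  seg 1: a=-4 b=-1/3 c=1/2 d=1/12
  seg 2: a=-2 b=8/3 c=1 d=-5/12
  seg 3: a=4 b=5/3 c=-3/2 d=1/6
S(1/2) = -85/32

Δ: Δ0=-1, Δ1=1, Δ2=3, Δ3=-4/3
row 1: diag=8, rhs=12; c'=1/4, d'=3/2
row 2: denom=8−2·1/4=15/2; d'=(12−2·3/2)/(15/2)=6/5
row 3: denom=10−2·4/15=142/15; d'=(-26−2·6/5)/(142/15)=-3
back: M3=-3
back: M2=6/5−4/15·-3=2
back: M1=3/2−1/4·2=1
M: M0=0, M1=1, M2=2, M3=-3, M4=0
seg 0: a=-2, c=M0/2=0, d=(M1−M0)/(6·2)=1/12, b=Δ0−h0·(2M0+M1)/6=-4/3
seg 1: a=-4, c=M1/2=1/2, d=(M2−M1)/(6·2)=1/12, b=Δ1−h1·(2M1+M2)/6=-1/3
seg 2: a=-2, c=M2/2=1, d=(M3−M2)/(6·2)=-5/12, b=Δ2−h2·(2M2+M3)/6=8/3
seg 3: a=4, c=M3/2=-3/2, d=(M4−M3)/(6·3)=1/6, b=Δ3−h3·(2M3+M4)/6=5/3
t_q=1/2 → seg 0, τ=1/2; S=-2+-4/3·τ+0·τ²+1/12·τ³=-85/32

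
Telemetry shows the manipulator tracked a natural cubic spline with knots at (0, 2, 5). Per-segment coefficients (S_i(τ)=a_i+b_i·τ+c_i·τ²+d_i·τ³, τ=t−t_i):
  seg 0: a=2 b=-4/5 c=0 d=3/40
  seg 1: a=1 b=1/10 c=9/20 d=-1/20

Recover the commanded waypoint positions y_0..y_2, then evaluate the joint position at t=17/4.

y_0 = S_0(0) = a_0 = 2
y_1 = S_1(0) = a_1 = 1
y_2 = S_1(3) = 4
t_q=17/4 is in segment 1 (τ=9/4); S_1(τ)=751/256

y_0=2 y_1=1 y_2=4
S(17/4) = 751/256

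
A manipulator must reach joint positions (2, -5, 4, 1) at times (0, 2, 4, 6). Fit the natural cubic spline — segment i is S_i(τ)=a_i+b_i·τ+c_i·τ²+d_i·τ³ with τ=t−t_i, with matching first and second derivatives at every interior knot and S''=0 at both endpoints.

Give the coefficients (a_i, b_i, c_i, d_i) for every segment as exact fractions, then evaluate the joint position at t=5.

Δ: Δ0=-7/2, Δ1=9/2, Δ2=-3/2
row 1: diag=8, rhs=48; c'=1/4, d'=6
row 2: denom=8−2·1/4=15/2; d'=(-36−2·6)/(15/2)=-32/5
back: M2=-32/5
back: M1=6−1/4·-32/5=38/5
M: M0=0, M1=38/5, M2=-32/5, M3=0
seg 0: a=2, c=M0/2=0, d=(M1−M0)/(6·2)=19/30, b=Δ0−h0·(2M0+M1)/6=-181/30
seg 1: a=-5, c=M1/2=19/5, d=(M2−M1)/(6·2)=-7/6, b=Δ1−h1·(2M1+M2)/6=47/30
seg 2: a=4, c=M2/2=-16/5, d=(M3−M2)/(6·2)=8/15, b=Δ2−h2·(2M2+M3)/6=83/30
t_q=5 → seg 2, τ=1; S=4+83/30·τ+-16/5·τ²+8/15·τ³=41/10

  seg 0: a=2 b=-181/30 c=0 d=19/30
  seg 1: a=-5 b=47/30 c=19/5 d=-7/6
  seg 2: a=4 b=83/30 c=-16/5 d=8/15
S(5) = 41/10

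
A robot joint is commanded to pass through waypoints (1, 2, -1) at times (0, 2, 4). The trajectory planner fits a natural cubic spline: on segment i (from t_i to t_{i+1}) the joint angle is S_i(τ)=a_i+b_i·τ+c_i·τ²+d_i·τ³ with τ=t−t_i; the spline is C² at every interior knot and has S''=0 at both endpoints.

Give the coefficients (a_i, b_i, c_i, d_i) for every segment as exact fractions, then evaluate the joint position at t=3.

Δ: Δ0=1/2, Δ1=-3/2
row 1: diag=8, rhs=-12; c'=1/4, d'=-3/2
back: M1=-3/2
M: M0=0, M1=-3/2, M2=0
seg 0: a=1, c=M0/2=0, d=(M1−M0)/(6·2)=-1/8, b=Δ0−h0·(2M0+M1)/6=1
seg 1: a=2, c=M1/2=-3/4, d=(M2−M1)/(6·2)=1/8, b=Δ1−h1·(2M1+M2)/6=-1/2
t_q=3 → seg 1, τ=1; S=2+-1/2·τ+-3/4·τ²+1/8·τ³=7/8

  seg 0: a=1 b=1 c=0 d=-1/8
  seg 1: a=2 b=-1/2 c=-3/4 d=1/8
S(3) = 7/8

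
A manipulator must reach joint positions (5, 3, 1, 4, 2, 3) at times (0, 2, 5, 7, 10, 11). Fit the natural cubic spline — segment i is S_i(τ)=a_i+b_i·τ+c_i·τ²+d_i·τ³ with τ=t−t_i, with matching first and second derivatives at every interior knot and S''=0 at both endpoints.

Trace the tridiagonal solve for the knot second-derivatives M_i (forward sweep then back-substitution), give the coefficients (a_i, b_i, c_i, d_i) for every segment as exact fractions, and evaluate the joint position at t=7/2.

Δ: Δ0=-1, Δ1=-2/3, Δ2=3/2, Δ3=-2/3, Δ4=1
row 1: diag=10, rhs=2; c'=3/10, d'=1/5
row 2: denom=10−3·3/10=91/10; d'=(13−3·1/5)/(91/10)=124/91
row 3: denom=10−2·20/91=870/91; d'=(-13−2·124/91)/(870/91)=-477/290
row 4: denom=8−3·91/290=2047/290; d'=(10−3·-477/290)/(2047/290)=4331/2047
back: M4=4331/2047
back: M3=-477/290−91/290·4331/2047=-4726/2047
back: M2=124/91−20/91·-4726/2047=3828/2047
back: M1=1/5−3/10·3828/2047=-739/2047
M: M0=0, M1=-739/2047, M2=3828/2047, M3=-4726/2047, M4=4331/2047, M5=0
seg 0: a=5, c=M0/2=0, d=(M1−M0)/(6·2)=-739/24564, b=Δ0−h0·(2M0+M1)/6=-5402/6141
seg 1: a=3, c=M1/2=-739/4094, d=(M2−M1)/(6·3)=4567/36846, b=Δ1−h1·(2M1+M2)/6=-7619/6141
seg 2: a=1, c=M2/2=1914/2047, d=(M3−M2)/(6·2)=-4277/12282, b=Δ2−h2·(2M2+M3)/6=12563/12282
seg 3: a=4, c=M3/2=-2363/2047, d=(M4−M3)/(6·3)=3019/12282, b=Δ3−h3·(2M3+M4)/6=7175/12282
seg 4: a=2, c=M4/2=4331/4094, d=(M5−M4)/(6·1)=-4331/12282, b=Δ4−h4·(2M4+M5)/6=1810/6141
t_q=7/2 → seg 1, τ=3/2; S=3+-7619/6141·τ+-739/4094·τ²+4567/36846·τ³=37703/32752

  seg 0: a=5 b=-5402/6141 c=0 d=-739/24564
  seg 1: a=3 b=-7619/6141 c=-739/4094 d=4567/36846
  seg 2: a=1 b=12563/12282 c=1914/2047 d=-4277/12282
  seg 3: a=4 b=7175/12282 c=-2363/2047 d=3019/12282
  seg 4: a=2 b=1810/6141 c=4331/4094 d=-4331/12282
S(7/2) = 37703/32752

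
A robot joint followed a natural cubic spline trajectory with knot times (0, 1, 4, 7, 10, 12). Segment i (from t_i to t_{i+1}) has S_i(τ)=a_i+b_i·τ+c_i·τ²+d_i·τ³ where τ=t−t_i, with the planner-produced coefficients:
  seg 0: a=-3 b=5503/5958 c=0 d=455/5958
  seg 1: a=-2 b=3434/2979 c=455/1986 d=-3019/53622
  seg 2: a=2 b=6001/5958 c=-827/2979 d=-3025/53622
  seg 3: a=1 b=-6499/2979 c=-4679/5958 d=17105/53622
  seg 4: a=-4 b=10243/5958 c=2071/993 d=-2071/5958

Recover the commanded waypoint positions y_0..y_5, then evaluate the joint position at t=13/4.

y_0 = S_0(0) = a_0 = -3
y_1 = S_1(0) = a_1 = -2
y_2 = S_2(0) = a_2 = 2
y_3 = S_3(0) = a_3 = 1
y_4 = S_4(0) = a_4 = -4
y_5 = S_4(2) = 5
t_q=13/4 is in segment 1 (τ=9/4); S_1(τ)=47121/42368

y_0=-3 y_1=-2 y_2=2 y_3=1 y_4=-4 y_5=5
S(13/4) = 47121/42368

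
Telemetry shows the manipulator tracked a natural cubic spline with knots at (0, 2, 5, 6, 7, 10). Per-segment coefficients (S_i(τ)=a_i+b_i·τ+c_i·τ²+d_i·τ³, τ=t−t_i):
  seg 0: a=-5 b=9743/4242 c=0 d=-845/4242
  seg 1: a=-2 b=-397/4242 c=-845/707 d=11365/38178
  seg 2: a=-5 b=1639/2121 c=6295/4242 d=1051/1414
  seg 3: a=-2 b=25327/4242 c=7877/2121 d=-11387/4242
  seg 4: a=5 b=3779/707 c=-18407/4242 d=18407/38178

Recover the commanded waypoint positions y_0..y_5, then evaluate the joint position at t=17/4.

y_0 = S_0(0) = a_0 = -5
y_1 = S_1(0) = a_1 = -2
y_2 = S_2(0) = a_2 = -5
y_3 = S_3(0) = a_3 = -2
y_4 = S_4(0) = a_4 = 5
y_5 = S_4(3) = -5
t_q=17/4 is in segment 1 (τ=9/4); S_1(τ)=-440753/90496

y_0=-5 y_1=-2 y_2=-5 y_3=-2 y_4=5 y_5=-5
S(17/4) = -440753/90496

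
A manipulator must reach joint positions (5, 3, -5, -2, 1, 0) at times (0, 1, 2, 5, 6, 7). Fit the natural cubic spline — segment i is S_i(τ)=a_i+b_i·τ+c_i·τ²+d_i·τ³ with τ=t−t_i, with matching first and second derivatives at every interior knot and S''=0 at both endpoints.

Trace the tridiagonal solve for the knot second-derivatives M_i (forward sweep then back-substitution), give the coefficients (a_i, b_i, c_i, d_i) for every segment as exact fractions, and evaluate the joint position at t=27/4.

Δ: Δ0=-2, Δ1=-8, Δ2=1, Δ3=3, Δ4=-1
row 1: diag=4, rhs=-36; c'=1/4, d'=-9
row 2: denom=8−1·1/4=31/4; d'=(54−1·-9)/(31/4)=252/31
row 3: denom=8−3·12/31=212/31; d'=(12−3·252/31)/(212/31)=-96/53
row 4: denom=4−1·31/212=817/212; d'=(-24−1·-96/53)/(817/212)=-4704/817
back: M4=-4704/817
back: M3=-96/53−31/212·-4704/817=-792/817
back: M2=252/31−12/31·-792/817=6948/817
back: M1=-9−1/4·6948/817=-9090/817
M: M0=0, M1=-9090/817, M2=6948/817, M3=-792/817, M4=-4704/817, M5=0
seg 0: a=5, c=M0/2=0, d=(M1−M0)/(6·1)=-1515/817, b=Δ0−h0·(2M0+M1)/6=-119/817
seg 1: a=3, c=M1/2=-4545/817, d=(M2−M1)/(6·1)=2673/817, b=Δ1−h1·(2M1+M2)/6=-4664/817
seg 2: a=-5, c=M2/2=3474/817, d=(M3−M2)/(6·3)=-10/19, b=Δ2−h2·(2M2+M3)/6=-5735/817
seg 3: a=-2, c=M3/2=-396/817, d=(M4−M3)/(6·1)=-652/817, b=Δ3−h3·(2M3+M4)/6=3499/817
seg 4: a=1, c=M4/2=-2352/817, d=(M5−M4)/(6·1)=784/817, b=Δ4−h4·(2M4+M5)/6=751/817
t_q=27/4 → seg 4, τ=3/4; S=1+751/817·τ+-2352/817·τ²+784/817·τ³=388/817

  seg 0: a=5 b=-119/817 c=0 d=-1515/817
  seg 1: a=3 b=-4664/817 c=-4545/817 d=2673/817
  seg 2: a=-5 b=-5735/817 c=3474/817 d=-10/19
  seg 3: a=-2 b=3499/817 c=-396/817 d=-652/817
  seg 4: a=1 b=751/817 c=-2352/817 d=784/817
S(27/4) = 388/817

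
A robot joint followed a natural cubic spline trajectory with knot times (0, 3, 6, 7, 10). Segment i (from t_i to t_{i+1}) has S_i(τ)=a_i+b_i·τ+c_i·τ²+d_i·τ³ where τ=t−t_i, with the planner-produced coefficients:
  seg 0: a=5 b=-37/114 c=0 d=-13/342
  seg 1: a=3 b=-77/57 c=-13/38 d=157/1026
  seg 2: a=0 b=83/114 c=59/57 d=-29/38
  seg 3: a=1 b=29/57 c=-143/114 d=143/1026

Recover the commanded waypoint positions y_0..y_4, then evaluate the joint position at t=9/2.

y_0 = S_0(0) = a_0 = 5
y_1 = S_1(0) = a_1 = 3
y_2 = S_2(0) = a_2 = 0
y_3 = S_3(0) = a_3 = 1
y_4 = S_3(3) = -5
t_q=9/2 is in segment 1 (τ=3/2); S_1(τ)=219/304

y_0=5 y_1=3 y_2=0 y_3=1 y_4=-5
S(9/2) = 219/304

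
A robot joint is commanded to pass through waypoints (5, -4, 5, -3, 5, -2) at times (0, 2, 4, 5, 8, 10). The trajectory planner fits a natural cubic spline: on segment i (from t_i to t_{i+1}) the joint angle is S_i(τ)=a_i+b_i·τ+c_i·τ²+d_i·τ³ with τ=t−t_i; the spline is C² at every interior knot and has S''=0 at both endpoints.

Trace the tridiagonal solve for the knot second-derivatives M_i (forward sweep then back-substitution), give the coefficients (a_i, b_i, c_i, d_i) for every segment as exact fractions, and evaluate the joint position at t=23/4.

Δ: Δ0=-9/2, Δ1=9/2, Δ2=-8, Δ3=8/3, Δ4=-7/2
row 1: diag=8, rhs=54; c'=1/4, d'=27/4
row 2: denom=6−2·1/4=11/2; d'=(-75−2·27/4)/(11/2)=-177/11
row 3: denom=8−1·2/11=86/11; d'=(64−1·-177/11)/(86/11)=881/86
row 4: denom=10−3·33/86=761/86; d'=(-37−3·881/86)/(761/86)=-5825/761
back: M4=-5825/761
back: M3=881/86−33/86·-5825/761=10031/761
back: M2=-177/11−2/11·10031/761=-14069/761
back: M1=27/4−1/4·-14069/761=8654/761
M: M0=0, M1=8654/761, M2=-14069/761, M3=10031/761, M4=-5825/761, M5=0
seg 0: a=5, c=M0/2=0, d=(M1−M0)/(6·2)=4327/4566, b=Δ0−h0·(2M0+M1)/6=-37855/4566
seg 1: a=-4, c=M1/2=4327/761, d=(M2−M1)/(6·2)=-22723/9132, b=Δ1−h1·(2M1+M2)/6=14069/4566
seg 2: a=5, c=M2/2=-14069/1522, d=(M3−M2)/(6·1)=12050/2283, b=Δ2−h2·(2M2+M3)/6=-18421/4566
seg 3: a=-3, c=M3/2=10031/1522, d=(M4−M3)/(6·3)=-7928/6849, b=Δ3−h3·(2M3+M4)/6=-30535/4566
seg 4: a=5, c=M4/2=-5825/1522, d=(M5−M4)/(6·2)=5825/9132, b=Δ4−h4·(2M4+M5)/6=7319/4566
t_q=23/4 → seg 3, τ=3/4; S=-3+-30535/4566·τ+10031/1522·τ²+-7928/6849·τ³=-116809/24352

  seg 0: a=5 b=-37855/4566 c=0 d=4327/4566
  seg 1: a=-4 b=14069/4566 c=4327/761 d=-22723/9132
  seg 2: a=5 b=-18421/4566 c=-14069/1522 d=12050/2283
  seg 3: a=-3 b=-30535/4566 c=10031/1522 d=-7928/6849
  seg 4: a=5 b=7319/4566 c=-5825/1522 d=5825/9132
S(23/4) = -116809/24352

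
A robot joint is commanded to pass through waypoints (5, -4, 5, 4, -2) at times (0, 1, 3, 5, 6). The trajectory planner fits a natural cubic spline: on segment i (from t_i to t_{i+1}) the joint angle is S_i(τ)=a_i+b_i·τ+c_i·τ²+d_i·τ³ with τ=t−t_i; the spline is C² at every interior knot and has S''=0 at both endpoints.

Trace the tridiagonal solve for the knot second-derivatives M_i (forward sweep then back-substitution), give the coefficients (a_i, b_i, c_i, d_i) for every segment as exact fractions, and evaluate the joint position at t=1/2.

  seg 0: a=5 b=-349/30 c=0 d=79/30
  seg 1: a=-4 b=-56/15 c=79/10 d=-227/120
  seg 2: a=5 b=31/6 c=-69/20 d=37/120
  seg 3: a=4 b=-74/15 c=-8/5 d=8/15
S(1/2) = -39/80

Δ: Δ0=-9, Δ1=9/2, Δ2=-1/2, Δ3=-6
row 1: diag=6, rhs=81; c'=1/3, d'=27/2
row 2: denom=8−2·1/3=22/3; d'=(-30−2·27/2)/(22/3)=-171/22
row 3: denom=6−2·3/11=60/11; d'=(-33−2·-171/22)/(60/11)=-16/5
back: M3=-16/5
back: M2=-171/22−3/11·-16/5=-69/10
back: M1=27/2−1/3·-69/10=79/5
M: M0=0, M1=79/5, M2=-69/10, M3=-16/5, M4=0
seg 0: a=5, c=M0/2=0, d=(M1−M0)/(6·1)=79/30, b=Δ0−h0·(2M0+M1)/6=-349/30
seg 1: a=-4, c=M1/2=79/10, d=(M2−M1)/(6·2)=-227/120, b=Δ1−h1·(2M1+M2)/6=-56/15
seg 2: a=5, c=M2/2=-69/20, d=(M3−M2)/(6·2)=37/120, b=Δ2−h2·(2M2+M3)/6=31/6
seg 3: a=4, c=M3/2=-8/5, d=(M4−M3)/(6·1)=8/15, b=Δ3−h3·(2M3+M4)/6=-74/15
t_q=1/2 → seg 0, τ=1/2; S=5+-349/30·τ+0·τ²+79/30·τ³=-39/80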